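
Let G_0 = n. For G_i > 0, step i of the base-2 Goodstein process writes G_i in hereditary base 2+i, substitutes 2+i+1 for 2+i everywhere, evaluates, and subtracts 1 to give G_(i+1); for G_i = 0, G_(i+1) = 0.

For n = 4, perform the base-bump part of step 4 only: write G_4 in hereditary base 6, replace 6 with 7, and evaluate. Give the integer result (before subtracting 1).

step 0: 4 = 2^2; sub 3 for 2: 3^3; = 27; G_1 = 27−1 = 26
step 1: 26 = 2·3^2 + 2·3 + 2; sub 4 for 3: 2·4^2 + 2·4 + 2; = 42; G_2 = 42−1 = 41
step 2: 41 = 2·4^2 + 2·4 + 1; sub 5 for 4: 2·5^2 + 2·5 + 1; = 61; G_3 = 61−1 = 60
step 3: 60 = 2·5^2 + 2·5; sub 6 for 5: 2·6^2 + 2·6; = 84; G_4 = 84−1 = 83
step 4: 83 = 2·6^2 + 6 + 5; sub 7 for 6: 2·7^2 + 7 + 5; = 110; G_5 = 110−1 = 109

110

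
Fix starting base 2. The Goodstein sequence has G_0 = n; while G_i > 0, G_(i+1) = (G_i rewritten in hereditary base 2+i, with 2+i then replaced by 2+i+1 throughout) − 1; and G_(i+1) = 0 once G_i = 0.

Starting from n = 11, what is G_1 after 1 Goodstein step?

i=0: 11 = 2^(2 + 1) + 2 + 1 (b=2); 2→3: 3^(3 + 1) + 3 + 1 = 85; 85−1 = 84
i=1: 84 = 3^(3 + 1) + 3 (b=3); 3→4: 4^(4 + 1) + 4 = 1028; 1028−1 = 1027

84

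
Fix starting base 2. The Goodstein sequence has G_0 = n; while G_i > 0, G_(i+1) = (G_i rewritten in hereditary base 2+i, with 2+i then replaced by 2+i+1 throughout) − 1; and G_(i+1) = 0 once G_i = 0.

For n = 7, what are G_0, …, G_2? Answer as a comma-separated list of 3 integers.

7 —HB2→ 2^2 + 2 + 1 —bump→ 3^3 + 3 + 1 = 31 —(−1)→ 30
30 —HB3→ 3^3 + 3 —bump→ 4^4 + 4 = 260 —(−1)→ 259

7, 30, 259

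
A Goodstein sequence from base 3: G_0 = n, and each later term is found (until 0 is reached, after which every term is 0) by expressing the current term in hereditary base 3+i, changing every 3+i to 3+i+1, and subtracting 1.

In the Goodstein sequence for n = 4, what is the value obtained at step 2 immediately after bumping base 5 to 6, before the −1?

G_0=4  [base 3] 3 + 1  →[3↦4]→  4 + 1 = 5  −1 ⇒ G_1=4
G_1=4  [base 4] 4  →[4↦5]→  5 = 5  −1 ⇒ G_2=4
G_2=4  [base 5] 4  →[5↦6]→  4 = 4  −1 ⇒ G_3=3

4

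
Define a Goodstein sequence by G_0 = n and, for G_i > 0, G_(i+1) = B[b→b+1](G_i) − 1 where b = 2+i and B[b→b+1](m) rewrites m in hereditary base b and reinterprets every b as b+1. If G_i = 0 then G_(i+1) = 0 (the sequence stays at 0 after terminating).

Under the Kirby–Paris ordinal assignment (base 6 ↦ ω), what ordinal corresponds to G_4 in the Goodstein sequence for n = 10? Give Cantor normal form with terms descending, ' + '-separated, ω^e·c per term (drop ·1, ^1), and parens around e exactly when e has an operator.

10 —HB2→ 2^(2 + 1) + 2 —bump→ 3^(3 + 1) + 3 = 84 —(−1)→ 83
83 —HB3→ 3^(3 + 1) + 2 —bump→ 4^(4 + 1) + 2 = 1026 —(−1)→ 1025
1025 —HB4→ 4^(4 + 1) + 1 —bump→ 5^(5 + 1) + 1 = 15626 —(−1)→ 15625
15625 —HB5→ 5^(5 + 1) —bump→ 6^(6 + 1) = 279936 —(−1)→ 279935
279935 —HB6→ 5·6^6 + 5·6^5 + 5·6^4 + 5·6^3 + 5·6^2 + 5·6 + 5 —bump→ 5·7^7 + 5·7^5 + 5·7^4 + 5·7^3 + 5·7^2 + 5·7 + 5 = 4215755 —(−1)→ 4215754

ω^ω·5 + ω^5·5 + ω^4·5 + ω^3·5 + ω^2·5 + ω·5 + 5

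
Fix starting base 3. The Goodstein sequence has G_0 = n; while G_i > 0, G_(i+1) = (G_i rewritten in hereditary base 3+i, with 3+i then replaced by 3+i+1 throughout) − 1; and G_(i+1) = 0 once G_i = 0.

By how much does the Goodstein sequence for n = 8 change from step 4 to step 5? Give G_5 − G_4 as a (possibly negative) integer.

0

i=0: 8 = 2·3 + 2 (b=3); 3→4: 2·4 + 2 = 10; 10−1 = 9
i=1: 9 = 2·4 + 1 (b=4); 4→5: 2·5 + 1 = 11; 11−1 = 10
i=2: 10 = 2·5 (b=5); 5→6: 2·6 = 12; 12−1 = 11
i=3: 11 = 6 + 5 (b=6); 6→7: 7 + 5 = 12; 12−1 = 11
i=4: 11 = 7 + 4 (b=7); 7→8: 8 + 4 = 12; 12−1 = 11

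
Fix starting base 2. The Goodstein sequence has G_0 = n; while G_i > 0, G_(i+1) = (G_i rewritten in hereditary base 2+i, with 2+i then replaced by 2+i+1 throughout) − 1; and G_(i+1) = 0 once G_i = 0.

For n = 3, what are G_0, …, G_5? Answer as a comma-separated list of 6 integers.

G_0=3  [base 2] 2 + 1  →[2↦3]→  3 + 1 = 4  −1 ⇒ G_1=3
G_1=3  [base 3] 3  →[3↦4]→  4 = 4  −1 ⇒ G_2=3
G_2=3  [base 4] 3  →[4↦5]→  3 = 3  −1 ⇒ G_3=2
G_3=2  [base 5] 2  →[5↦6]→  2 = 2  −1 ⇒ G_4=1
G_4=1  [base 6] 1  →[6↦7]→  1 = 1  −1 ⇒ G_5=0

3, 3, 3, 2, 1, 0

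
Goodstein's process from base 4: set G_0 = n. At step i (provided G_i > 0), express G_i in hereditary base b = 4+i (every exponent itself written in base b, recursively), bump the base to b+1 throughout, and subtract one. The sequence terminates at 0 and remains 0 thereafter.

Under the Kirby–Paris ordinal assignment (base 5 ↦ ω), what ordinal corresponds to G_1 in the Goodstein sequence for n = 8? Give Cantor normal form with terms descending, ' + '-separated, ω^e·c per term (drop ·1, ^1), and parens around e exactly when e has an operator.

i=0: 8 = 2·4 (b=4); 4→5: 2·5 = 10; 10−1 = 9
i=1: 9 = 5 + 4 (b=5); 5→6: 6 + 4 = 10; 10−1 = 9

ω + 4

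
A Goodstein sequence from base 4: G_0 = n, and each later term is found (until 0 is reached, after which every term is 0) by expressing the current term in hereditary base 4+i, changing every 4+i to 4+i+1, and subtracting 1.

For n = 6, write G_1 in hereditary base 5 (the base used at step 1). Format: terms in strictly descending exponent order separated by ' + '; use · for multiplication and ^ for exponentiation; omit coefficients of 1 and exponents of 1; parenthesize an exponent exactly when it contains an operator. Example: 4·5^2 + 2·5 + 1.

6 —HB4→ 4 + 2 —bump→ 5 + 2 = 7 —(−1)→ 6
6 —HB5→ 5 + 1 —bump→ 6 + 1 = 7 —(−1)→ 6

5 + 1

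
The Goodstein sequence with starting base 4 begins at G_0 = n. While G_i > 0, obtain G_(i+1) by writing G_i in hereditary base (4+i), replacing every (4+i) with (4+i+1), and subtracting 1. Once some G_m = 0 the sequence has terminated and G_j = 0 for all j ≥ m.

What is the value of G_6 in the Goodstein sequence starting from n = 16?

[0] 16 ≡ 4^2 (base 4). Lift 5: 25. −1: 24.
[1] 24 ≡ 4·5 + 4 (base 5). Lift 6: 28. −1: 27.
[2] 27 ≡ 4·6 + 3 (base 6). Lift 7: 31. −1: 30.
[3] 30 ≡ 4·7 + 2 (base 7). Lift 8: 34. −1: 33.
[4] 33 ≡ 4·8 + 1 (base 8). Lift 9: 37. −1: 36.
[5] 36 ≡ 4·9 (base 9). Lift 10: 40. −1: 39.
[6] 39 ≡ 3·10 + 9 (base 10). Lift 11: 42. −1: 41.

39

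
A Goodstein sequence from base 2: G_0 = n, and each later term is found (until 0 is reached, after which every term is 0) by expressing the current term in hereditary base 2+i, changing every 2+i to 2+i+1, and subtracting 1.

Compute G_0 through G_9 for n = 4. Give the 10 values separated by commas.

base 2: 4 = 2^2; at 3: 3^3 = 27; next = 26
base 3: 26 = 2·3^2 + 2·3 + 2; at 4: 2·4^2 + 2·4 + 2 = 42; next = 41
base 4: 41 = 2·4^2 + 2·4 + 1; at 5: 2·5^2 + 2·5 + 1 = 61; next = 60
base 5: 60 = 2·5^2 + 2·5; at 6: 2·6^2 + 2·6 = 84; next = 83
base 6: 83 = 2·6^2 + 6 + 5; at 7: 2·7^2 + 7 + 5 = 110; next = 109
base 7: 109 = 2·7^2 + 7 + 4; at 8: 2·8^2 + 8 + 4 = 140; next = 139
base 8: 139 = 2·8^2 + 8 + 3; at 9: 2·9^2 + 9 + 3 = 174; next = 173
base 9: 173 = 2·9^2 + 9 + 2; at 10: 2·10^2 + 10 + 2 = 212; next = 211
base 10: 211 = 2·10^2 + 10 + 1; at 11: 2·11^2 + 11 + 1 = 254; next = 253

4, 26, 41, 60, 83, 109, 139, 173, 211, 253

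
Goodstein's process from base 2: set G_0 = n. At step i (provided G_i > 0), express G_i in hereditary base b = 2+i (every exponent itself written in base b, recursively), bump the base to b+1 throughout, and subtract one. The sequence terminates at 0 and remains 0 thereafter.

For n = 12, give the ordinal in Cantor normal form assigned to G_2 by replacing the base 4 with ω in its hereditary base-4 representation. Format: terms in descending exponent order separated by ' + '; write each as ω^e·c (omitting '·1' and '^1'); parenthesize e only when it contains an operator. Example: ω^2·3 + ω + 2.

G_0=12  [base 2] 2^(2 + 1) + 2^2  →[2↦3]→  3^(3 + 1) + 3^3 = 108  −1 ⇒ G_1=107
G_1=107  [base 3] 3^(3 + 1) + 2·3^2 + 2·3 + 2  →[3↦4]→  4^(4 + 1) + 2·4^2 + 2·4 + 2 = 1066  −1 ⇒ G_2=1065
G_2=1065  [base 4] 4^(4 + 1) + 2·4^2 + 2·4 + 1  →[4↦5]→  5^(5 + 1) + 2·5^2 + 2·5 + 1 = 15686  −1 ⇒ G_3=15685

ω^(ω + 1) + ω^2·2 + ω·2 + 1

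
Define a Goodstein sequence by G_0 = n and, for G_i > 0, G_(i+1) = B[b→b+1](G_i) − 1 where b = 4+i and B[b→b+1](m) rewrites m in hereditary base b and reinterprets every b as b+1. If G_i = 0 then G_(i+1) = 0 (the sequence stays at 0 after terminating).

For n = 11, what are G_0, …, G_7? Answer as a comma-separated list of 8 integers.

G_0 = 11. HB_4(11) = 2·4 + 3. Bump = 13. G_1 = 12.
G_1 = 12. HB_5(12) = 2·5 + 2. Bump = 14. G_2 = 13.
G_2 = 13. HB_6(13) = 2·6 + 1. Bump = 15. G_3 = 14.
G_3 = 14. HB_7(14) = 2·7. Bump = 16. G_4 = 15.
G_4 = 15. HB_8(15) = 8 + 7. Bump = 16. G_5 = 15.
G_5 = 15. HB_9(15) = 9 + 6. Bump = 16. G_6 = 15.
G_6 = 15. HB_10(15) = 10 + 5. Bump = 16. G_7 = 15.

11, 12, 13, 14, 15, 15, 15, 15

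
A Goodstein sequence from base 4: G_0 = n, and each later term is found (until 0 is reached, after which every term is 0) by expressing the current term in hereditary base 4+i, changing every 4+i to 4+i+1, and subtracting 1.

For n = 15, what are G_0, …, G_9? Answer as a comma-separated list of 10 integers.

(0) 15|_4 = 3·4 + 3 ↦ 3·5 + 3|_5 = 18 ⇒ 17
(1) 17|_5 = 3·5 + 2 ↦ 3·6 + 2|_6 = 20 ⇒ 19
(2) 19|_6 = 3·6 + 1 ↦ 3·7 + 1|_7 = 22 ⇒ 21
(3) 21|_7 = 3·7 ↦ 3·8|_8 = 24 ⇒ 23
(4) 23|_8 = 2·8 + 7 ↦ 2·9 + 7|_9 = 25 ⇒ 24
(5) 24|_9 = 2·9 + 6 ↦ 2·10 + 6|_10 = 26 ⇒ 25
(6) 25|_10 = 2·10 + 5 ↦ 2·11 + 5|_11 = 27 ⇒ 26
(7) 26|_11 = 2·11 + 4 ↦ 2·12 + 4|_12 = 28 ⇒ 27
(8) 27|_12 = 2·12 + 3 ↦ 2·13 + 3|_13 = 29 ⇒ 28

15, 17, 19, 21, 23, 24, 25, 26, 27, 28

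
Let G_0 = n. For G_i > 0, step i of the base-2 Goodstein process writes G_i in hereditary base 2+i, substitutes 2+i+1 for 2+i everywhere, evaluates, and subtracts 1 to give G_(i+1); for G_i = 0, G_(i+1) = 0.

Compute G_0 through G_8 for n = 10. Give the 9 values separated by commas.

10, 83, 1025, 15625, 279935, 4215754, 84073323, 1937434592, 50000555551

(0) 10|_2 = 2^(2 + 1) + 2 ↦ 3^(3 + 1) + 3|_3 = 84 ⇒ 83
(1) 83|_3 = 3^(3 + 1) + 2 ↦ 4^(4 + 1) + 2|_4 = 1026 ⇒ 1025
(2) 1025|_4 = 4^(4 + 1) + 1 ↦ 5^(5 + 1) + 1|_5 = 15626 ⇒ 15625
(3) 15625|_5 = 5^(5 + 1) ↦ 6^(6 + 1)|_6 = 279936 ⇒ 279935
(4) 279935|_6 = 5·6^6 + 5·6^5 + 5·6^4 + 5·6^3 + 5·6^2 + 5·6 + 5 ↦ 5·7^7 + 5·7^5 + 5·7^4 + 5·7^3 + 5·7^2 + 5·7 + 5|_7 = 4215755 ⇒ 4215754
(5) 4215754|_7 = 5·7^7 + 5·7^5 + 5·7^4 + 5·7^3 + 5·7^2 + 5·7 + 4 ↦ 5·8^8 + 5·8^5 + 5·8^4 + 5·8^3 + 5·8^2 + 5·8 + 4|_8 = 84073324 ⇒ 84073323
(6) 84073323|_8 = 5·8^8 + 5·8^5 + 5·8^4 + 5·8^3 + 5·8^2 + 5·8 + 3 ↦ 5·9^9 + 5·9^5 + 5·9^4 + 5·9^3 + 5·9^2 + 5·9 + 3|_9 = 1937434593 ⇒ 1937434592
(7) 1937434592|_9 = 5·9^9 + 5·9^5 + 5·9^4 + 5·9^3 + 5·9^2 + 5·9 + 2 ↦ 5·10^10 + 5·10^5 + 5·10^4 + 5·10^3 + 5·10^2 + 5·10 + 2|_10 = 50000555552 ⇒ 50000555551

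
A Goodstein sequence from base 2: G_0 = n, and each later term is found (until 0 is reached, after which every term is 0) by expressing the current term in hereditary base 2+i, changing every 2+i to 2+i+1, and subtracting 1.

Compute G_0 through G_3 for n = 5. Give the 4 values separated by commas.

5, 27, 255, 467

(0) 5|_2 = 2^2 + 1 ↦ 3^3 + 1|_3 = 28 ⇒ 27
(1) 27|_3 = 3^3 ↦ 4^4|_4 = 256 ⇒ 255
(2) 255|_4 = 3·4^3 + 3·4^2 + 3·4 + 3 ↦ 3·5^3 + 3·5^2 + 3·5 + 3|_5 = 468 ⇒ 467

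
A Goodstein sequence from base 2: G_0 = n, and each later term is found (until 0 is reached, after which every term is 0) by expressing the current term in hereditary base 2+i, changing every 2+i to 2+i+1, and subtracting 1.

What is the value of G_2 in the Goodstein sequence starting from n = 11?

(0) 11|_2 = 2^(2 + 1) + 2 + 1 ↦ 3^(3 + 1) + 3 + 1|_3 = 85 ⇒ 84
(1) 84|_3 = 3^(3 + 1) + 3 ↦ 4^(4 + 1) + 4|_4 = 1028 ⇒ 1027

1027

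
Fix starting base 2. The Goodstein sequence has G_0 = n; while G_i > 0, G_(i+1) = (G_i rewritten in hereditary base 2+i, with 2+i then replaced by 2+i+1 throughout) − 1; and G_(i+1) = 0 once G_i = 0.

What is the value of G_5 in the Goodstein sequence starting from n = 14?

[0] 14 ≡ 2^(2 + 1) + 2^2 + 2 (base 2). Lift 3: 111. −1: 110.
[1] 110 ≡ 3^(3 + 1) + 3^3 + 2 (base 3). Lift 4: 1282. −1: 1281.
[2] 1281 ≡ 4^(4 + 1) + 4^4 + 1 (base 4). Lift 5: 18751. −1: 18750.
[3] 18750 ≡ 5^(5 + 1) + 5^5 (base 5). Lift 6: 326592. −1: 326591.
[4] 326591 ≡ 6^(6 + 1) + 5·6^5 + 5·6^4 + 5·6^3 + 5·6^2 + 5·6 + 5 (base 6). Lift 7: 5862841. −1: 5862840.
[5] 5862840 ≡ 7^(7 + 1) + 5·7^5 + 5·7^4 + 5·7^3 + 5·7^2 + 5·7 + 4 (base 7). Lift 8: 134404972. −1: 134404971.

5862840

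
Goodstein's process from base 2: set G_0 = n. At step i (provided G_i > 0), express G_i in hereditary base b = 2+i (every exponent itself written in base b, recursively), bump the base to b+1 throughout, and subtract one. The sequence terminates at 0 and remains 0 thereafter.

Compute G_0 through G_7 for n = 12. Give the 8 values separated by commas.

i=0: 12 = 2^(2 + 1) + 2^2 (b=2); 2→3: 3^(3 + 1) + 3^3 = 108; 108−1 = 107
i=1: 107 = 3^(3 + 1) + 2·3^2 + 2·3 + 2 (b=3); 3→4: 4^(4 + 1) + 2·4^2 + 2·4 + 2 = 1066; 1066−1 = 1065
i=2: 1065 = 4^(4 + 1) + 2·4^2 + 2·4 + 1 (b=4); 4→5: 5^(5 + 1) + 2·5^2 + 2·5 + 1 = 15686; 15686−1 = 15685
i=3: 15685 = 5^(5 + 1) + 2·5^2 + 2·5 (b=5); 5→6: 6^(6 + 1) + 2·6^2 + 2·6 = 280020; 280020−1 = 280019
i=4: 280019 = 6^(6 + 1) + 2·6^2 + 6 + 5 (b=6); 6→7: 7^(7 + 1) + 2·7^2 + 7 + 5 = 5764911; 5764911−1 = 5764910
i=5: 5764910 = 7^(7 + 1) + 2·7^2 + 7 + 4 (b=7); 7→8: 8^(8 + 1) + 2·8^2 + 8 + 4 = 134217868; 134217868−1 = 134217867
i=6: 134217867 = 8^(8 + 1) + 2·8^2 + 8 + 3 (b=8); 8→9: 9^(9 + 1) + 2·9^2 + 9 + 3 = 3486784575; 3486784575−1 = 3486784574

12, 107, 1065, 15685, 280019, 5764910, 134217867, 3486784574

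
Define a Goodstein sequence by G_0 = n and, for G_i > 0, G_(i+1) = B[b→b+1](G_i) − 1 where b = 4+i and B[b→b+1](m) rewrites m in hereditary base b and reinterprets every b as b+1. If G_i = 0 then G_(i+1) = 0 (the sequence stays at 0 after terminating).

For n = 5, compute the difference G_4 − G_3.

G_0=5  [base 4] 4 + 1  →[4↦5]→  5 + 1 = 6  −1 ⇒ G_1=5
G_1=5  [base 5] 5  →[5↦6]→  6 = 6  −1 ⇒ G_2=5
G_2=5  [base 6] 5  →[6↦7]→  5 = 5  −1 ⇒ G_3=4
G_3=4  [base 7] 4  →[7↦8]→  4 = 4  −1 ⇒ G_4=3

-1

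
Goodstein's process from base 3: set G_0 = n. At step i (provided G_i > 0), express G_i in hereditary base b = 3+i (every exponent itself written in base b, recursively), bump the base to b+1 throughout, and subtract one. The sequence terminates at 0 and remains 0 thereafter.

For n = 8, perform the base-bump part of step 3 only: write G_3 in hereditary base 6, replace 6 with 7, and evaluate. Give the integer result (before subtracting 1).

[0] 8 ≡ 2·3 + 2 (base 3). Lift 4: 10. −1: 9.
[1] 9 ≡ 2·4 + 1 (base 4). Lift 5: 11. −1: 10.
[2] 10 ≡ 2·5 (base 5). Lift 6: 12. −1: 11.

12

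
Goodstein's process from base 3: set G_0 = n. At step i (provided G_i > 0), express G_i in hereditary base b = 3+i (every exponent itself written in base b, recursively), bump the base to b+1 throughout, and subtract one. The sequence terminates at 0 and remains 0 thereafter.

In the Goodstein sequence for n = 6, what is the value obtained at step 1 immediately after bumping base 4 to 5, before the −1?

6 —HB3→ 2·3 —bump→ 2·4 = 8 —(−1)→ 7
7 —HB4→ 4 + 3 —bump→ 5 + 3 = 8 —(−1)→ 7

8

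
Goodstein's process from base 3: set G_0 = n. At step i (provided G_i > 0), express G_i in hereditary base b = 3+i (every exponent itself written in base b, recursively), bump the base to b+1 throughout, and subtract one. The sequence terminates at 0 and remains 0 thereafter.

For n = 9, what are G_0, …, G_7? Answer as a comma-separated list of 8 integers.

9 —HB3→ 3^2 —bump→ 4^2 = 16 —(−1)→ 15
15 —HB4→ 3·4 + 3 —bump→ 3·5 + 3 = 18 —(−1)→ 17
17 —HB5→ 3·5 + 2 —bump→ 3·6 + 2 = 20 —(−1)→ 19
19 —HB6→ 3·6 + 1 —bump→ 3·7 + 1 = 22 —(−1)→ 21
21 —HB7→ 3·7 —bump→ 3·8 = 24 —(−1)→ 23
23 —HB8→ 2·8 + 7 —bump→ 2·9 + 7 = 25 —(−1)→ 24
24 —HB9→ 2·9 + 6 —bump→ 2·10 + 6 = 26 —(−1)→ 25

9, 15, 17, 19, 21, 23, 24, 25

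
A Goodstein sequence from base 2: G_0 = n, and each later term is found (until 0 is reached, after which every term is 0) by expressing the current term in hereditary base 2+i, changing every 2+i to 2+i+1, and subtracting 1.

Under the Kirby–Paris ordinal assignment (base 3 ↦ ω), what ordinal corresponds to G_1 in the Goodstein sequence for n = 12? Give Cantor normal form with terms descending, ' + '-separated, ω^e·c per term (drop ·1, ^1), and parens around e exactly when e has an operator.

G_0=12  [base 2] 2^(2 + 1) + 2^2  →[2↦3]→  3^(3 + 1) + 3^3 = 108  −1 ⇒ G_1=107
G_1=107  [base 3] 3^(3 + 1) + 2·3^2 + 2·3 + 2  →[3↦4]→  4^(4 + 1) + 2·4^2 + 2·4 + 2 = 1066  −1 ⇒ G_2=1065

ω^(ω + 1) + ω^2·2 + ω·2 + 2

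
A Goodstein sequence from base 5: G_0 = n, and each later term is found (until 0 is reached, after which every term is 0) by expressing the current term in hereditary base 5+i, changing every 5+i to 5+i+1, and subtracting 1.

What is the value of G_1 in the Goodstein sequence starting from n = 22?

25

22 —HB5→ 4·5 + 2 —bump→ 4·6 + 2 = 26 —(−1)→ 25
25 —HB6→ 4·6 + 1 —bump→ 4·7 + 1 = 29 —(−1)→ 28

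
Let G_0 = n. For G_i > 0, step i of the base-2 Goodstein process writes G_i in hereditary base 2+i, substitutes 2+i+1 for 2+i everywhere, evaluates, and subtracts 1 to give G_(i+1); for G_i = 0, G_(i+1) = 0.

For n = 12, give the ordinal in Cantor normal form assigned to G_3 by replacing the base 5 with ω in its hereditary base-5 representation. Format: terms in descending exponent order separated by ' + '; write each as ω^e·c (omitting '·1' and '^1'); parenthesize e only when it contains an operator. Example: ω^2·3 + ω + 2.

12 —HB2→ 2^(2 + 1) + 2^2 —bump→ 3^(3 + 1) + 3^3 = 108 —(−1)→ 107
107 —HB3→ 3^(3 + 1) + 2·3^2 + 2·3 + 2 —bump→ 4^(4 + 1) + 2·4^2 + 2·4 + 2 = 1066 —(−1)→ 1065
1065 —HB4→ 4^(4 + 1) + 2·4^2 + 2·4 + 1 —bump→ 5^(5 + 1) + 2·5^2 + 2·5 + 1 = 15686 —(−1)→ 15685

ω^(ω + 1) + ω^2·2 + ω·2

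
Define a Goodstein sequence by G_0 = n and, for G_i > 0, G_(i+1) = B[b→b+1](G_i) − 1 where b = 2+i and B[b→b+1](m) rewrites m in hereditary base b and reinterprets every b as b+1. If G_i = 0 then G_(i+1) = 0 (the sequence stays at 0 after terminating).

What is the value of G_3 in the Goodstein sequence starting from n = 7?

3127

[0] 7 ≡ 2^2 + 2 + 1 (base 2). Lift 3: 31. −1: 30.
[1] 30 ≡ 3^3 + 3 (base 3). Lift 4: 260. −1: 259.
[2] 259 ≡ 4^4 + 3 (base 4). Lift 5: 3128. −1: 3127.
[3] 3127 ≡ 5^5 + 2 (base 5). Lift 6: 46658. −1: 46657.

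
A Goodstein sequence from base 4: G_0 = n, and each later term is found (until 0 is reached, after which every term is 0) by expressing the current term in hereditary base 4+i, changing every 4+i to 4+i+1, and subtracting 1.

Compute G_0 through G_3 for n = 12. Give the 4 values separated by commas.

(0) 12|_4 = 3·4 ↦ 3·5|_5 = 15 ⇒ 14
(1) 14|_5 = 2·5 + 4 ↦ 2·6 + 4|_6 = 16 ⇒ 15
(2) 15|_6 = 2·6 + 3 ↦ 2·7 + 3|_7 = 17 ⇒ 16

12, 14, 15, 16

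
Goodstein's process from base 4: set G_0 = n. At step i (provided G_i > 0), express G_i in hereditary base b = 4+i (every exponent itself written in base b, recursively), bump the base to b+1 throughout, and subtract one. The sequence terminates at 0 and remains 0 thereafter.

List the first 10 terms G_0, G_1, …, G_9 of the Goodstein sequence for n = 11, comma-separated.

G_0=11  [base 4] 2·4 + 3  →[4↦5]→  2·5 + 3 = 13  −1 ⇒ G_1=12
G_1=12  [base 5] 2·5 + 2  →[5↦6]→  2·6 + 2 = 14  −1 ⇒ G_2=13
G_2=13  [base 6] 2·6 + 1  →[6↦7]→  2·7 + 1 = 15  −1 ⇒ G_3=14
G_3=14  [base 7] 2·7  →[7↦8]→  2·8 = 16  −1 ⇒ G_4=15
G_4=15  [base 8] 8 + 7  →[8↦9]→  9 + 7 = 16  −1 ⇒ G_5=15
G_5=15  [base 9] 9 + 6  →[9↦10]→  10 + 6 = 16  −1 ⇒ G_6=15
G_6=15  [base 10] 10 + 5  →[10↦11]→  11 + 5 = 16  −1 ⇒ G_7=15
G_7=15  [base 11] 11 + 4  →[11↦12]→  12 + 4 = 16  −1 ⇒ G_8=15
G_8=15  [base 12] 12 + 3  →[12↦13]→  13 + 3 = 16  −1 ⇒ G_9=15

11, 12, 13, 14, 15, 15, 15, 15, 15, 15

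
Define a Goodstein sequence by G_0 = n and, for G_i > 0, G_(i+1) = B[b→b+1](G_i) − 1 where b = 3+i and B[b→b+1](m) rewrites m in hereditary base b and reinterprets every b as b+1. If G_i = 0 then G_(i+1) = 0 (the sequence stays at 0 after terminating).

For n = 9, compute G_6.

G_0 = 9. HB_3(9) = 3^2. Bump = 16. G_1 = 15.
G_1 = 15. HB_4(15) = 3·4 + 3. Bump = 18. G_2 = 17.
G_2 = 17. HB_5(17) = 3·5 + 2. Bump = 20. G_3 = 19.
G_3 = 19. HB_6(19) = 3·6 + 1. Bump = 22. G_4 = 21.
G_4 = 21. HB_7(21) = 3·7. Bump = 24. G_5 = 23.
G_5 = 23. HB_8(23) = 2·8 + 7. Bump = 25. G_6 = 24.
G_6 = 24. HB_9(24) = 2·9 + 6. Bump = 26. G_7 = 25.

24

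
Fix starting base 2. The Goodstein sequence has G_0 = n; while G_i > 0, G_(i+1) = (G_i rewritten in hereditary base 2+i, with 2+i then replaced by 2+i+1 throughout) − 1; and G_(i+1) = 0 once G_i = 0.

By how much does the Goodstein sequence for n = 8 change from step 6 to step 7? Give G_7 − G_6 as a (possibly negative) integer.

741286580

(0) 8|_2 = 2^(2 + 1) ↦ 3^(3 + 1)|_3 = 81 ⇒ 80
(1) 80|_3 = 2·3^3 + 2·3^2 + 2·3 + 2 ↦ 2·4^4 + 2·4^2 + 2·4 + 2|_4 = 554 ⇒ 553
(2) 553|_4 = 2·4^4 + 2·4^2 + 2·4 + 1 ↦ 2·5^5 + 2·5^2 + 2·5 + 1|_5 = 6311 ⇒ 6310
(3) 6310|_5 = 2·5^5 + 2·5^2 + 2·5 ↦ 2·6^6 + 2·6^2 + 2·6|_6 = 93396 ⇒ 93395
(4) 93395|_6 = 2·6^6 + 2·6^2 + 6 + 5 ↦ 2·7^7 + 2·7^2 + 7 + 5|_7 = 1647196 ⇒ 1647195
(5) 1647195|_7 = 2·7^7 + 2·7^2 + 7 + 4 ↦ 2·8^8 + 2·8^2 + 8 + 4|_8 = 33554572 ⇒ 33554571
(6) 33554571|_8 = 2·8^8 + 2·8^2 + 8 + 3 ↦ 2·9^9 + 2·9^2 + 9 + 3|_9 = 774841152 ⇒ 774841151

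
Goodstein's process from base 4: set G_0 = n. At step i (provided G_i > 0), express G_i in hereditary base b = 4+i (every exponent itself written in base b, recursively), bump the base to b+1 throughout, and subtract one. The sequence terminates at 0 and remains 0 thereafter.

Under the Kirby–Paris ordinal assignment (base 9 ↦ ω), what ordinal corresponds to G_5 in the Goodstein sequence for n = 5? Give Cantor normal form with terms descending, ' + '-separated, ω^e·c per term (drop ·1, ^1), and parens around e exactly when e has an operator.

G_0 = 5. HB_4(5) = 4 + 1. Bump = 6. G_1 = 5.
G_1 = 5. HB_5(5) = 5. Bump = 6. G_2 = 5.
G_2 = 5. HB_6(5) = 5. Bump = 5. G_3 = 4.
G_3 = 4. HB_7(4) = 4. Bump = 4. G_4 = 3.
G_4 = 3. HB_8(3) = 3. Bump = 3. G_5 = 2.
G_5 = 2. HB_9(2) = 2. Bump = 2. G_6 = 1.

2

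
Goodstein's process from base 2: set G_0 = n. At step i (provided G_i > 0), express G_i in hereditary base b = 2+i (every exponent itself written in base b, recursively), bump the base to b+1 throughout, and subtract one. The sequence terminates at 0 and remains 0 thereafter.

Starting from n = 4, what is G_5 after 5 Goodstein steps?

[0] 4 ≡ 2^2 (base 2). Lift 3: 27. −1: 26.
[1] 26 ≡ 2·3^2 + 2·3 + 2 (base 3). Lift 4: 42. −1: 41.
[2] 41 ≡ 2·4^2 + 2·4 + 1 (base 4). Lift 5: 61. −1: 60.
[3] 60 ≡ 2·5^2 + 2·5 (base 5). Lift 6: 84. −1: 83.
[4] 83 ≡ 2·6^2 + 6 + 5 (base 6). Lift 7: 110. −1: 109.
[5] 109 ≡ 2·7^2 + 7 + 4 (base 7). Lift 8: 140. −1: 139.

109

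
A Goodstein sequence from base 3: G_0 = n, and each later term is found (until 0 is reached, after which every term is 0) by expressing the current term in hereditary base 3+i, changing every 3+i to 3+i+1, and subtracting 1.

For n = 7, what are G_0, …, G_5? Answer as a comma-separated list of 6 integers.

G_0 = 7. HB_3(7) = 2·3 + 1. Bump = 9. G_1 = 8.
G_1 = 8. HB_4(8) = 2·4. Bump = 10. G_2 = 9.
G_2 = 9. HB_5(9) = 5 + 4. Bump = 10. G_3 = 9.
G_3 = 9. HB_6(9) = 6 + 3. Bump = 10. G_4 = 9.
G_4 = 9. HB_7(9) = 7 + 2. Bump = 10. G_5 = 9.

7, 8, 9, 9, 9, 9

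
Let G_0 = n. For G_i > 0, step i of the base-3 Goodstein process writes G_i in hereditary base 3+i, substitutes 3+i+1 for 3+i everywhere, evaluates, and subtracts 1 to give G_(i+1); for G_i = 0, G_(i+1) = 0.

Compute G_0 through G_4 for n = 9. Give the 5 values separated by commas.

base 3: 9 = 3^2; at 4: 4^2 = 16; next = 15
base 4: 15 = 3·4 + 3; at 5: 3·5 + 3 = 18; next = 17
base 5: 17 = 3·5 + 2; at 6: 3·6 + 2 = 20; next = 19
base 6: 19 = 3·6 + 1; at 7: 3·7 + 1 = 22; next = 21

9, 15, 17, 19, 21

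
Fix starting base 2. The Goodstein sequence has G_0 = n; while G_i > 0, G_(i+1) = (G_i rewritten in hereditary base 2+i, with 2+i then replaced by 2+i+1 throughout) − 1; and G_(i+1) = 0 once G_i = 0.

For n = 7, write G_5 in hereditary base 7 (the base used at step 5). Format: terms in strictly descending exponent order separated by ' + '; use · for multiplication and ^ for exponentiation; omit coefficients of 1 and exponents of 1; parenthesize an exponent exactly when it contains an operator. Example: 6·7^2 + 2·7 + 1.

base 2: 7 = 2^2 + 2 + 1; at 3: 3^3 + 3 + 1 = 31; next = 30
base 3: 30 = 3^3 + 3; at 4: 4^4 + 4 = 260; next = 259
base 4: 259 = 4^4 + 3; at 5: 5^5 + 3 = 3128; next = 3127
base 5: 3127 = 5^5 + 2; at 6: 6^6 + 2 = 46658; next = 46657
base 6: 46657 = 6^6 + 1; at 7: 7^7 + 1 = 823544; next = 823543
base 7: 823543 = 7^7; at 8: 8^8 = 16777216; next = 16777215

7^7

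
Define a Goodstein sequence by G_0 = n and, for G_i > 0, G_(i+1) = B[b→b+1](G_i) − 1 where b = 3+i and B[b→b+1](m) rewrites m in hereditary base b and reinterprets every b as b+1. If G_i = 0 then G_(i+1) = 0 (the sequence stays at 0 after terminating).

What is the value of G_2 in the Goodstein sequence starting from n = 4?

base 3: 4 = 3 + 1; at 4: 4 + 1 = 5; next = 4
base 4: 4 = 4; at 5: 5 = 5; next = 4
base 5: 4 = 4; at 6: 4 = 4; next = 3

4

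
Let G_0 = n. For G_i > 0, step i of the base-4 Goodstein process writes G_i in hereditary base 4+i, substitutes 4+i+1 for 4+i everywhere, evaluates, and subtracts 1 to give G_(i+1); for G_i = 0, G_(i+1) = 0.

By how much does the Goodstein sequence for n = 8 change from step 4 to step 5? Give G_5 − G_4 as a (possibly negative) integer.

8 —HB4→ 2·4 —bump→ 2·5 = 10 —(−1)→ 9
9 —HB5→ 5 + 4 —bump→ 6 + 4 = 10 —(−1)→ 9
9 —HB6→ 6 + 3 —bump→ 7 + 3 = 10 —(−1)→ 9
9 —HB7→ 7 + 2 —bump→ 8 + 2 = 10 —(−1)→ 9
9 —HB8→ 8 + 1 —bump→ 9 + 1 = 10 —(−1)→ 9

0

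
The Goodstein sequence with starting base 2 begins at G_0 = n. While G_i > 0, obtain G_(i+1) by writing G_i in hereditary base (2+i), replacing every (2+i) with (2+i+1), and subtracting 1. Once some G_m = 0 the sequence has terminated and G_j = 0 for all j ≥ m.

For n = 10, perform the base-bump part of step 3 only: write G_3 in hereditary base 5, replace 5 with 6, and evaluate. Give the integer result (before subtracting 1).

(0) 10|_2 = 2^(2 + 1) + 2 ↦ 3^(3 + 1) + 3|_3 = 84 ⇒ 83
(1) 83|_3 = 3^(3 + 1) + 2 ↦ 4^(4 + 1) + 2|_4 = 1026 ⇒ 1025
(2) 1025|_4 = 4^(4 + 1) + 1 ↦ 5^(5 + 1) + 1|_5 = 15626 ⇒ 15625
(3) 15625|_5 = 5^(5 + 1) ↦ 6^(6 + 1)|_6 = 279936 ⇒ 279935

279936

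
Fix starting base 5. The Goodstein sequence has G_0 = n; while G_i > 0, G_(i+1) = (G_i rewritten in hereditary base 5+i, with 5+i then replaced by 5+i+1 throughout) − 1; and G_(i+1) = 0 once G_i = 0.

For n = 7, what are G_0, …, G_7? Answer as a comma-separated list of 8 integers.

7, 7, 7, 7, 6, 5, 4, 3

7 —HB5→ 5 + 2 —bump→ 6 + 2 = 8 —(−1)→ 7
7 —HB6→ 6 + 1 —bump→ 7 + 1 = 8 —(−1)→ 7
7 —HB7→ 7 —bump→ 8 = 8 —(−1)→ 7
7 —HB8→ 7 —bump→ 7 = 7 —(−1)→ 6
6 —HB9→ 6 —bump→ 6 = 6 —(−1)→ 5
5 —HB10→ 5 —bump→ 5 = 5 —(−1)→ 4
4 —HB11→ 4 —bump→ 4 = 4 —(−1)→ 3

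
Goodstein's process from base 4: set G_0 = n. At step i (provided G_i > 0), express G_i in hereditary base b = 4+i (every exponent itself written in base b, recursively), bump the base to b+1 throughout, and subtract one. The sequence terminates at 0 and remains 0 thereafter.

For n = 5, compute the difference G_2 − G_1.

base 4: 5 = 4 + 1; at 5: 5 + 1 = 6; next = 5
base 5: 5 = 5; at 6: 6 = 6; next = 5

0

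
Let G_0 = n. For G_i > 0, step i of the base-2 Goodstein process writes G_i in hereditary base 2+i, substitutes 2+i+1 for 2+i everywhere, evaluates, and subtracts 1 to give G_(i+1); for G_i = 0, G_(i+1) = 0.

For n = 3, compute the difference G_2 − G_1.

(0) 3|_2 = 2 + 1 ↦ 3 + 1|_3 = 4 ⇒ 3
(1) 3|_3 = 3 ↦ 4|_4 = 4 ⇒ 3

0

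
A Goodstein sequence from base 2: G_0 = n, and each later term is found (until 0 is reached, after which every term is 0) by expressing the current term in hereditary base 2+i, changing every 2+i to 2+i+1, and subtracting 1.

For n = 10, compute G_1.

(0) 10|_2 = 2^(2 + 1) + 2 ↦ 3^(3 + 1) + 3|_3 = 84 ⇒ 83
(1) 83|_3 = 3^(3 + 1) + 2 ↦ 4^(4 + 1) + 2|_4 = 1026 ⇒ 1025

83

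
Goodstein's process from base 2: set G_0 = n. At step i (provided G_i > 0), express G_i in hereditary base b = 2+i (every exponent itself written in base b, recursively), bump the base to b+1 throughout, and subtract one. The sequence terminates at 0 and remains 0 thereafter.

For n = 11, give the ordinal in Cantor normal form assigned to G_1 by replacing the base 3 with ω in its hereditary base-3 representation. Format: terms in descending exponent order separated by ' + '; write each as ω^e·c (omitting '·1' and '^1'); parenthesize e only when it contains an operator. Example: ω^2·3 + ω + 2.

base 2: 11 = 2^(2 + 1) + 2 + 1; at 3: 3^(3 + 1) + 3 + 1 = 85; next = 84
base 3: 84 = 3^(3 + 1) + 3; at 4: 4^(4 + 1) + 4 = 1028; next = 1027

ω^(ω + 1) + ω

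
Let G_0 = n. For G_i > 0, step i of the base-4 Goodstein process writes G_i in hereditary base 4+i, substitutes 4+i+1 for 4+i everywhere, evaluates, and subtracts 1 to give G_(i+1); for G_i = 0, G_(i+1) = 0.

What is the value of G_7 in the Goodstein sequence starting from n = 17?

55

[0] 17 ≡ 4^2 + 1 (base 4). Lift 5: 26. −1: 25.
[1] 25 ≡ 5^2 (base 5). Lift 6: 36. −1: 35.
[2] 35 ≡ 5·6 + 5 (base 6). Lift 7: 40. −1: 39.
[3] 39 ≡ 5·7 + 4 (base 7). Lift 8: 44. −1: 43.
[4] 43 ≡ 5·8 + 3 (base 8). Lift 9: 48. −1: 47.
[5] 47 ≡ 5·9 + 2 (base 9). Lift 10: 52. −1: 51.
[6] 51 ≡ 5·10 + 1 (base 10). Lift 11: 56. −1: 55.
[7] 55 ≡ 5·11 (base 11). Lift 12: 60. −1: 59.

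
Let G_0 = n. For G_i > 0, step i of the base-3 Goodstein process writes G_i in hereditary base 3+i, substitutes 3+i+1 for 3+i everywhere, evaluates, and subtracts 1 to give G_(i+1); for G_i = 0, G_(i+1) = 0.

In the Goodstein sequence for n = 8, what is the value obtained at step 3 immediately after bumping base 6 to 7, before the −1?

12

G_0 = 8. HB_3(8) = 2·3 + 2. Bump = 10. G_1 = 9.
G_1 = 9. HB_4(9) = 2·4 + 1. Bump = 11. G_2 = 10.
G_2 = 10. HB_5(10) = 2·5. Bump = 12. G_3 = 11.
G_3 = 11. HB_6(11) = 6 + 5. Bump = 12. G_4 = 11.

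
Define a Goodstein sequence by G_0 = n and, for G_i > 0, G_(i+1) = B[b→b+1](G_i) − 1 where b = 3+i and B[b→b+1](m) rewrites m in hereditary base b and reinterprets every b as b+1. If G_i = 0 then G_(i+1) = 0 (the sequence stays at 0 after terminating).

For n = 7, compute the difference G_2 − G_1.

1

(0) 7|_3 = 2·3 + 1 ↦ 2·4 + 1|_4 = 9 ⇒ 8
(1) 8|_4 = 2·4 ↦ 2·5|_5 = 10 ⇒ 9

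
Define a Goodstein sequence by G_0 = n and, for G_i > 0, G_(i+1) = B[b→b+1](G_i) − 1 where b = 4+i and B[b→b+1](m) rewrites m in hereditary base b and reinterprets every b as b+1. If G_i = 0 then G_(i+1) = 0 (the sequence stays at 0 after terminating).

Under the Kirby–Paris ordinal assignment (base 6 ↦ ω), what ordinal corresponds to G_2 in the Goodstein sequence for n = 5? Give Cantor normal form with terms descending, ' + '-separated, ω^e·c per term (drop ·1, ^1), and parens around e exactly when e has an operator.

G_0 = 5. HB_4(5) = 4 + 1. Bump = 6. G_1 = 5.
G_1 = 5. HB_5(5) = 5. Bump = 6. G_2 = 5.

5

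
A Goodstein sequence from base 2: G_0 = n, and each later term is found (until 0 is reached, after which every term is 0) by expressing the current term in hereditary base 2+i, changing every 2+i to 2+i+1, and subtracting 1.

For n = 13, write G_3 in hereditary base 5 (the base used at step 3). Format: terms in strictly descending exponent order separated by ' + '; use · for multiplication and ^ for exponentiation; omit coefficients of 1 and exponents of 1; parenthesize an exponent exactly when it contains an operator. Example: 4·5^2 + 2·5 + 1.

5^(5 + 1) + 3·5^3 + 3·5^2 + 3·5 + 2

(0) 13|_2 = 2^(2 + 1) + 2^2 + 1 ↦ 3^(3 + 1) + 3^3 + 1|_3 = 109 ⇒ 108
(1) 108|_3 = 3^(3 + 1) + 3^3 ↦ 4^(4 + 1) + 4^4|_4 = 1280 ⇒ 1279
(2) 1279|_4 = 4^(4 + 1) + 3·4^3 + 3·4^2 + 3·4 + 3 ↦ 5^(5 + 1) + 3·5^3 + 3·5^2 + 3·5 + 3|_5 = 16093 ⇒ 16092
(3) 16092|_5 = 5^(5 + 1) + 3·5^3 + 3·5^2 + 3·5 + 2 ↦ 6^(6 + 1) + 3·6^3 + 3·6^2 + 3·6 + 2|_6 = 280712 ⇒ 280711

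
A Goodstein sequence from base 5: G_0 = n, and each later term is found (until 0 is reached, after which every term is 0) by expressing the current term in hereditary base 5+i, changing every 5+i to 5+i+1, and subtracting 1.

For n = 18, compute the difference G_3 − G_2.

2

step 0: 18 = 3·5 + 3; sub 6 for 5: 3·6 + 3; = 21; G_1 = 21−1 = 20
step 1: 20 = 3·6 + 2; sub 7 for 6: 3·7 + 2; = 23; G_2 = 23−1 = 22
step 2: 22 = 3·7 + 1; sub 8 for 7: 3·8 + 1; = 25; G_3 = 25−1 = 24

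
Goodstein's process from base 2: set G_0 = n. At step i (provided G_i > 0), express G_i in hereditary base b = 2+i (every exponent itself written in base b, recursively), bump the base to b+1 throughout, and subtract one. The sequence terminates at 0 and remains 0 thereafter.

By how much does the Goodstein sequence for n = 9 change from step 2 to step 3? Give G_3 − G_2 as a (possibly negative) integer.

8819

[0] 9 ≡ 2^(2 + 1) + 1 (base 2). Lift 3: 82. −1: 81.
[1] 81 ≡ 3^(3 + 1) (base 3). Lift 4: 1024. −1: 1023.
[2] 1023 ≡ 3·4^4 + 3·4^3 + 3·4^2 + 3·4 + 3 (base 4). Lift 5: 9843. −1: 9842.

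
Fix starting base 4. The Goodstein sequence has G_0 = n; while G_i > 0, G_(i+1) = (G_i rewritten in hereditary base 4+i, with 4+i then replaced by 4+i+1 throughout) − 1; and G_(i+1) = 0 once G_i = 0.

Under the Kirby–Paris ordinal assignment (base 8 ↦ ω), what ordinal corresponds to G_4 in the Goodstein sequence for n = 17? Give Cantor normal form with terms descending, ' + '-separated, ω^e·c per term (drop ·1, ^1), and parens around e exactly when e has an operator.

ω·5 + 3

(0) 17|_4 = 4^2 + 1 ↦ 5^2 + 1|_5 = 26 ⇒ 25
(1) 25|_5 = 5^2 ↦ 6^2|_6 = 36 ⇒ 35
(2) 35|_6 = 5·6 + 5 ↦ 5·7 + 5|_7 = 40 ⇒ 39
(3) 39|_7 = 5·7 + 4 ↦ 5·8 + 4|_8 = 44 ⇒ 43
(4) 43|_8 = 5·8 + 3 ↦ 5·9 + 3|_9 = 48 ⇒ 47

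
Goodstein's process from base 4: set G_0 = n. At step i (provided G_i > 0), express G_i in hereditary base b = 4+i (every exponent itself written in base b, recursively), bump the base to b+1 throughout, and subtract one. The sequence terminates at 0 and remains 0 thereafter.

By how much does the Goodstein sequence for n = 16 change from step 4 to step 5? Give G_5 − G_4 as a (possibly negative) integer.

3

[0] 16 ≡ 4^2 (base 4). Lift 5: 25. −1: 24.
[1] 24 ≡ 4·5 + 4 (base 5). Lift 6: 28. −1: 27.
[2] 27 ≡ 4·6 + 3 (base 6). Lift 7: 31. −1: 30.
[3] 30 ≡ 4·7 + 2 (base 7). Lift 8: 34. −1: 33.
[4] 33 ≡ 4·8 + 1 (base 8). Lift 9: 37. −1: 36.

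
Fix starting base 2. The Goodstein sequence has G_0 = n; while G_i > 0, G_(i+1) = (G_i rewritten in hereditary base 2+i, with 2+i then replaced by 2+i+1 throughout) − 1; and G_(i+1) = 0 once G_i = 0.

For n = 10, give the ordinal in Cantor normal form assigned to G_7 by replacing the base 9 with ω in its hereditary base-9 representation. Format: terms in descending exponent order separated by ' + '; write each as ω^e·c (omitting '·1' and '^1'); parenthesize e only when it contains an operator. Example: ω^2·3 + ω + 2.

ω^ω·5 + ω^5·5 + ω^4·5 + ω^3·5 + ω^2·5 + ω·5 + 2

step 0: 10 = 2^(2 + 1) + 2; sub 3 for 2: 3^(3 + 1) + 3; = 84; G_1 = 84−1 = 83
step 1: 83 = 3^(3 + 1) + 2; sub 4 for 3: 4^(4 + 1) + 2; = 1026; G_2 = 1026−1 = 1025
step 2: 1025 = 4^(4 + 1) + 1; sub 5 for 4: 5^(5 + 1) + 1; = 15626; G_3 = 15626−1 = 15625
step 3: 15625 = 5^(5 + 1); sub 6 for 5: 6^(6 + 1); = 279936; G_4 = 279936−1 = 279935
step 4: 279935 = 5·6^6 + 5·6^5 + 5·6^4 + 5·6^3 + 5·6^2 + 5·6 + 5; sub 7 for 6: 5·7^7 + 5·7^5 + 5·7^4 + 5·7^3 + 5·7^2 + 5·7 + 5; = 4215755; G_5 = 4215755−1 = 4215754
step 5: 4215754 = 5·7^7 + 5·7^5 + 5·7^4 + 5·7^3 + 5·7^2 + 5·7 + 4; sub 8 for 7: 5·8^8 + 5·8^5 + 5·8^4 + 5·8^3 + 5·8^2 + 5·8 + 4; = 84073324; G_6 = 84073324−1 = 84073323
step 6: 84073323 = 5·8^8 + 5·8^5 + 5·8^4 + 5·8^3 + 5·8^2 + 5·8 + 3; sub 9 for 8: 5·9^9 + 5·9^5 + 5·9^4 + 5·9^3 + 5·9^2 + 5·9 + 3; = 1937434593; G_7 = 1937434593−1 = 1937434592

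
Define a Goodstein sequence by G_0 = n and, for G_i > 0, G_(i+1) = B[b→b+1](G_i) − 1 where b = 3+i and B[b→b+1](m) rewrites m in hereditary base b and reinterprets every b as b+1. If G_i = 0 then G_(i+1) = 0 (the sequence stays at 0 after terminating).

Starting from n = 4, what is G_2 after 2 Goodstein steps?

G_0=4  [base 3] 3 + 1  →[3↦4]→  4 + 1 = 5  −1 ⇒ G_1=4
G_1=4  [base 4] 4  →[4↦5]→  5 = 5  −1 ⇒ G_2=4
G_2=4  [base 5] 4  →[5↦6]→  4 = 4  −1 ⇒ G_3=3

4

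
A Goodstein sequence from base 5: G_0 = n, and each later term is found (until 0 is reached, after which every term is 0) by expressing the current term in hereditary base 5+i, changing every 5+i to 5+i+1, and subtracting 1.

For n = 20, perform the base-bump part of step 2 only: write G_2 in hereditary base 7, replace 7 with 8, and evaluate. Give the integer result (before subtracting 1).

G_0 = 20. HB_5(20) = 4·5. Bump = 24. G_1 = 23.
G_1 = 23. HB_6(23) = 3·6 + 5. Bump = 26. G_2 = 25.
G_2 = 25. HB_7(25) = 3·7 + 4. Bump = 28. G_3 = 27.

28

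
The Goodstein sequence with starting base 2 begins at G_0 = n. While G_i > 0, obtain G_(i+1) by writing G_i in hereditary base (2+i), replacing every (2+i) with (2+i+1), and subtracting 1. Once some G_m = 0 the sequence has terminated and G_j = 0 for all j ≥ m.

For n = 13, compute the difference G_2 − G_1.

1171

i=0: 13 = 2^(2 + 1) + 2^2 + 1 (b=2); 2→3: 3^(3 + 1) + 3^3 + 1 = 109; 109−1 = 108
i=1: 108 = 3^(3 + 1) + 3^3 (b=3); 3→4: 4^(4 + 1) + 4^4 = 1280; 1280−1 = 1279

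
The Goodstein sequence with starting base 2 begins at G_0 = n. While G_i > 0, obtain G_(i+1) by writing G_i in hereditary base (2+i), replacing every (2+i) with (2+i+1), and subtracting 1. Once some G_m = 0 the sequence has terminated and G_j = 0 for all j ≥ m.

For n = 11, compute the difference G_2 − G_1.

11 —HB2→ 2^(2 + 1) + 2 + 1 —bump→ 3^(3 + 1) + 3 + 1 = 85 —(−1)→ 84
84 —HB3→ 3^(3 + 1) + 3 —bump→ 4^(4 + 1) + 4 = 1028 —(−1)→ 1027

943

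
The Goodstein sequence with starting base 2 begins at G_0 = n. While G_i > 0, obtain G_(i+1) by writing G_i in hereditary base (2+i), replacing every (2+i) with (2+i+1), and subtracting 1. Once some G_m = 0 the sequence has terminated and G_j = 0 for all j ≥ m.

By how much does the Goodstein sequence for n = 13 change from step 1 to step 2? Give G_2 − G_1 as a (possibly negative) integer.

1171

[0] 13 ≡ 2^(2 + 1) + 2^2 + 1 (base 2). Lift 3: 109. −1: 108.
[1] 108 ≡ 3^(3 + 1) + 3^3 (base 3). Lift 4: 1280. −1: 1279.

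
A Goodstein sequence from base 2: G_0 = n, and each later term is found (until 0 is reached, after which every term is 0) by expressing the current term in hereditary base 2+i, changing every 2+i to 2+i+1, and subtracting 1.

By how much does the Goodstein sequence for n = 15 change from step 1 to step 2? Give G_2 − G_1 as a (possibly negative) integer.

1172

base 2: 15 = 2^(2 + 1) + 2^2 + 2 + 1; at 3: 3^(3 + 1) + 3^3 + 3 + 1 = 112; next = 111
base 3: 111 = 3^(3 + 1) + 3^3 + 3; at 4: 4^(4 + 1) + 4^4 + 4 = 1284; next = 1283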